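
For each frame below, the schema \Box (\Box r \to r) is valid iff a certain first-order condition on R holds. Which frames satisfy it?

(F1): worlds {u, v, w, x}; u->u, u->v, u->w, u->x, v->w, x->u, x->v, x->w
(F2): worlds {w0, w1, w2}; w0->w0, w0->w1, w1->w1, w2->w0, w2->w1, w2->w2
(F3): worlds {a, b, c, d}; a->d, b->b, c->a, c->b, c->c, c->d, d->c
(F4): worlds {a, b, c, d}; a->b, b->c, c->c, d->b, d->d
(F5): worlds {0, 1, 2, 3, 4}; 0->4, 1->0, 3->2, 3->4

(F2)

Frame correspondent (Sahlqvist): \forall x \forall y (Rxy \to Ryy) — i.e. shift-reflexivity.
(F1): fails — Ruv but not Rvv.
(F2): ✓.
(F3): fails — Rcd but not Rdd.
(F4): fails — Rab but not Rbb.
(F5): fails — R10 but not R00.
Valid on: (F2).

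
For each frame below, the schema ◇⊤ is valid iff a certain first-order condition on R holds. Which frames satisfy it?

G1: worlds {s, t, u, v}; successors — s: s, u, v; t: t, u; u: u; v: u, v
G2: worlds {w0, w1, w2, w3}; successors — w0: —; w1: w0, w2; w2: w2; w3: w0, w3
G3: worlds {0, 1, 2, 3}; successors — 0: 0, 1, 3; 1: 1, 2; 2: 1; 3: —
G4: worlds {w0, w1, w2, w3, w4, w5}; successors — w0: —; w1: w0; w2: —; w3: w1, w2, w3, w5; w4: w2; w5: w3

G1

The schema corresponds to seriality: ∀x ∃y Rxy.
G1: holds.
G2: fails — world w0 has no successor.
G3: fails — world 3 has no successor.
G4: fails — world w0 has no successor.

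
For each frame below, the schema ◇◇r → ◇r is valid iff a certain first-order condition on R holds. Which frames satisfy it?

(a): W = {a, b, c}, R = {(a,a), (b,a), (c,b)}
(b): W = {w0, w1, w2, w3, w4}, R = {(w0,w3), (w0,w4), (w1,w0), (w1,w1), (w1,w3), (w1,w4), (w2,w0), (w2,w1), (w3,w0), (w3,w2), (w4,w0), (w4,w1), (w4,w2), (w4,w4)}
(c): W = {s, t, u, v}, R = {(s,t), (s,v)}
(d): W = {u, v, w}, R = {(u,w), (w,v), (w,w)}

(c)

Frame correspondent (Sahlqvist): ∀x ∀y ∀z (Rxy ∧ Ryz → Rxz) — i.e. transitivity.
(a): fails — Rcb and Rba but not Rca.
(b): fails — Rw0w4 and Rw4w1 but not Rw0w1.
(c): holds.
(d): fails — Ruw and Rwv but not Ruv.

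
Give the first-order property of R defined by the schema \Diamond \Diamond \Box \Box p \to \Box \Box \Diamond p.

\forall x \forall y \forall z ((x R^2 y \wedge x R^2 z) \to \exists w (y R^2 w \wedge zRw))

This is a Sahlqvist (Geach-type) schema ◇^2□^2p → □^2◇^1p.
Minimal-valuation argument: fix x; take any y with xR^2y and any z with xR^2z. Set V(p) to the set of worlds R-reachable from y in exactly 2 steps. Then □^2p holds at y, so the antecedent holds at x; validity forces ◇^1p at z, giving a w with zR^1w and yR^2w.
First-order correspondent: \forall x \forall y \forall z ((x R^2 y \wedge x R^2 z) \to \exists w (y R^2 w \wedge zRw)).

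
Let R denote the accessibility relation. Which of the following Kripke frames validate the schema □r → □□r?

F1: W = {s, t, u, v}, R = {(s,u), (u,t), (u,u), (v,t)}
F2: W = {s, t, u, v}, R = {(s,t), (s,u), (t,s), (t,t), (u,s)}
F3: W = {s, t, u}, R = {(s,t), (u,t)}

This is the axiom for transitivity; its first-order frame correspondent is ∀x ∀y ∀z (Rxy ∧ Ryz → Rxz).
F1: fails — Rsu and Rut but not Rst.
F2: fails — Rus and Rsu but not Ruu.
F3: condition met.
Valid on: F3.

F3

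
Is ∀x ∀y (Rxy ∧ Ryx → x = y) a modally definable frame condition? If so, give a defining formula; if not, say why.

Modal frame validity is preserved under surjective bounded morphisms.
The 8-cycle (worlds a,b,c,d,e,f,g,h with a→b→c→d→e→f→g→h→a) is antisymmetric. Sending even-indexed worlds to s and odd-indexed worlds to t is a surjective bounded morphism onto the two-world frame with s↔t, which is not antisymmetric.
So the class is not modally definable.

No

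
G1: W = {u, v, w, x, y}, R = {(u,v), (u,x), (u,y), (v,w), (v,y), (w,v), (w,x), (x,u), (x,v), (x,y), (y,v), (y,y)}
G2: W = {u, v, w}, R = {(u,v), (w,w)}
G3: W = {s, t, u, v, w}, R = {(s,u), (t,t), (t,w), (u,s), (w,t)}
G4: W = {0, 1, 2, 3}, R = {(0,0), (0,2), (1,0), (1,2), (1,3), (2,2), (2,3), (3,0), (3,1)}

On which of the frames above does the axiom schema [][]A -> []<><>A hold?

This is the axiom for a generalized confluence (Geach) condition; its first-order frame correspondent is forall x forall z (xRz -> exists w (x R^2 w & z R^2 w)).
G1: condition met.
G2: fails — uRv but no t with uR²t and vR²t.
G3: fails — sRu but no w* with sR²w* and uR²w*.
G4: condition met.

G1, G4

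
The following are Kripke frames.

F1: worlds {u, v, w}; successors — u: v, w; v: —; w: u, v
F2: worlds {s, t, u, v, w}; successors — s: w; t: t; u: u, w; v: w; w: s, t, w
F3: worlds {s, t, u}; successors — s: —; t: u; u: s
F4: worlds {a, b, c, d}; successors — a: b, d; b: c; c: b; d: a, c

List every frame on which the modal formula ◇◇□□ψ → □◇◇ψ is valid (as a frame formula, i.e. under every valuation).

Frame correspondent (Sahlqvist): ∀x ∀y ∀z ((xR²y ∧ xRz) → ∃w (yR²w ∧ zR²w)) — i.e. a generalized confluence (Geach) condition.
F1: fails — uR²u, uRv but no t with uR²t and vR²t.
F2: ✓.
F3: fails — tR²s, tRu but no w with sR²w and uR²w.
F4: fails — aR²a, aRb but no w with aR²w and bR²w.
Valid on: F2.

F2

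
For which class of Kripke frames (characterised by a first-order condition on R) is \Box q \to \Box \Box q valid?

This schema is the 4 axiom.
Its frame correspondent is transitivity — \forall x \forall y \forall z (Rxy \wedge Ryz \to Rxz).

transitivity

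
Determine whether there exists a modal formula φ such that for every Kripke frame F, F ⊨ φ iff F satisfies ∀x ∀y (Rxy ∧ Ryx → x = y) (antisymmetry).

No

If a class were modally definable it would be closed under surjective bounded morphisms (Goldblatt–Thomason).
The 8-cycle (worlds s,t,u,v,w,x,y,z with s→t→u→v→w→x→y→z→s) is antisymmetric. Sending even-indexed worlds to a and odd-indexed worlds to b is a surjective bounded morphism onto the two-world frame with a↔b, which is not antisymmetric.
Hence antisymmetry is not modally definable.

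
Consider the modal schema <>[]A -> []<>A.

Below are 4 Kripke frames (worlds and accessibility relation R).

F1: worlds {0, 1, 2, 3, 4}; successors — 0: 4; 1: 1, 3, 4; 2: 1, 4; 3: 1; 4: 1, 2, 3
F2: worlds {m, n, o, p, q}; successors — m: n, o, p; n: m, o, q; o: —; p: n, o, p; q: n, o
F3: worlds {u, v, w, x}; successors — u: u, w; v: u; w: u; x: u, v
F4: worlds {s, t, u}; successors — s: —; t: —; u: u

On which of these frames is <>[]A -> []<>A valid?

This is the axiom for convergence; its first-order frame correspondent is forall x forall y forall z (Rxy & Rxz -> exists w (Ryw & Rzw)).
F1: ✓.
F2: fails — Rmo and Rmo but o and o have no common successor.
F3: ✓.
F4: ✓.

F1, F3, F4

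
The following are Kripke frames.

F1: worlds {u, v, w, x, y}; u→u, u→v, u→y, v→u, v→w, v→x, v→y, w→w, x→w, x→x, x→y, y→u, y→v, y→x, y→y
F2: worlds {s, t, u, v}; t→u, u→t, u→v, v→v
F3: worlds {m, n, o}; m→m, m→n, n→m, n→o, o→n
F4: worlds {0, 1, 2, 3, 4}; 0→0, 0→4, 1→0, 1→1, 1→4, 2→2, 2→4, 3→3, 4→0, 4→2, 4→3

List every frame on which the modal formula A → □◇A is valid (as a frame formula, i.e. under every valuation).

This is the axiom for symmetry; its first-order frame correspondent is ∀x ∀y (Rxy → Ryx).
F1: fails — Rxw but not Rwx.
F2: fails — Ruv but not Rvu.
F3: ✓.
F4: fails — R10 but not R01.
Valid on: F3.

F3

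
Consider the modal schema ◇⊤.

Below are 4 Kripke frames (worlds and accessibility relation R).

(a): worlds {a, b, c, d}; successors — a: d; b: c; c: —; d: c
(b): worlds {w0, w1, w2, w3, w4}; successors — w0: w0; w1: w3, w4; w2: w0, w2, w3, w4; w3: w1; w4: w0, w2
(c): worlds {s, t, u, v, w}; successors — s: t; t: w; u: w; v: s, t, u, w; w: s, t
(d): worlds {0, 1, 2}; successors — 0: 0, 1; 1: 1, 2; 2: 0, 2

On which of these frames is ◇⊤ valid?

The schema corresponds to seriality: ∀x ∃y Rxy.
(a): fails — world c has no successor.
(b): satisfies the condition.
(c): satisfies the condition.
(d): satisfies the condition.
Valid on: (b), (c), (d).

(b), (c), (d)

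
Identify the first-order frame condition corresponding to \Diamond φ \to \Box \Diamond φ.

This schema is the 5 axiom.
It corresponds to the Euclidean property: \forall x \forall y \forall z (Rxy \wedge Rxz \to Ryz).

the Euclidean property: \forall x \forall y \forall z (Rxy \wedge Rxz \to Ryz)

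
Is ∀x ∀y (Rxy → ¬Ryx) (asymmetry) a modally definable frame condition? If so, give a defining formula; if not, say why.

Not modally definable

If a class were modally definable it would be closed under surjective bounded morphisms (Goldblatt–Thomason).
The 3-cycle (worlds w0,w1,w2 with w0→w1→w2→w0) is asymmetric. Mapping every world to a single reflexive point • is a surjective bounded morphism, and the reflexive point is not asymmetric (R•• but asymmetry requires ¬R••).
So the class is not modally definable.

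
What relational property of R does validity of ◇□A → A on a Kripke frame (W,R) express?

Replacing A by ¬A and contraposing gives the equivalent schema A → □◇A.
Suppose A→□◇A is valid. Take Rxy and set V(A)={x}. Then A at x, so □◇A at x, so ◇A at y, so some z with Ryz has A; z=x, i.e. Ryx.
Conversely, any frame satisfying ∀x ∀y (Rxy → Ryx) validates the schema.
So the correspondent is symmetry.

symmetry: ∀x ∀y (Rxy → Ryx)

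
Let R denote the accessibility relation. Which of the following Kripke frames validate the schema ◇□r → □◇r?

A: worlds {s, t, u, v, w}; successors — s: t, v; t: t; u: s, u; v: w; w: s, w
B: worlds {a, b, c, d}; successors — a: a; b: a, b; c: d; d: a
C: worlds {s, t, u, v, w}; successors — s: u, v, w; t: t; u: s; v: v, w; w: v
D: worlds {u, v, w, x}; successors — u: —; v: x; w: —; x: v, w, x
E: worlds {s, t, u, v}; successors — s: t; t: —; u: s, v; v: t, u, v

B

This is the axiom for convergence; its first-order frame correspondent is ∀x ∀y ∀z (Rxy ∧ Rxz → ∃w (Ryw ∧ Rzw)).
A: fails — Rsv and Rst but v and t have no common successor.
B: holds.
C: fails — Rsv and Rsu but v and u have no common successor.
D: fails — Rxw and Rxw but w and w have no common successor.
E: fails — Rst and Rst but t and t have no common successor.
Valid on: B.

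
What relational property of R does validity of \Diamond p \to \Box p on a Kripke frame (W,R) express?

partial functionality

Suppose ◇p→□p is valid. Take Rxy, Rxz and set V(p)={y}. Then ◇p at x, so □p at x, so p at z, i.e. z=y.
Conversely, on a frame with partial functionality the schema holds at every world under every valuation.
Frame condition: \forall x \forall y \forall z (Rxy \wedge Rxz \to y = z).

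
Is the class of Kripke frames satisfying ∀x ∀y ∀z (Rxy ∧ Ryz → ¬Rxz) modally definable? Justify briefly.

Not modally definable

Modal frame validity is preserved under surjective bounded morphisms.
The 7-cycle (worlds w0,w1,w2,w3,w4,w5,w6 with w0→w1→w2→w3→w4→w5→w6→w0) is intransitive. Mapping every world to a single reflexive point • is a surjective bounded morphism; the reflexive point is not intransitive (R••∧R•• but R••).
So no modal formula (or set of formulas) defines exactly the intransitive frames.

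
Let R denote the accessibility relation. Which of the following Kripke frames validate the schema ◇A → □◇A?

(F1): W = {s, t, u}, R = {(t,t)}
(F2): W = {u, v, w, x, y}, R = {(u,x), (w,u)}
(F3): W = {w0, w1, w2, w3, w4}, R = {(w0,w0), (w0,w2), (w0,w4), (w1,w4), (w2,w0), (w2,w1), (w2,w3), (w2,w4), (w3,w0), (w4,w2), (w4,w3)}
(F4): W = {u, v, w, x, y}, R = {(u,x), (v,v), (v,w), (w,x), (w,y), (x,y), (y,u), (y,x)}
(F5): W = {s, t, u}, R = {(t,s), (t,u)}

(F1)

Frame correspondent (Sahlqvist): ∀x ∀y ∀z (Rxy ∧ Rxz → Ryz) — i.e. the Euclidean property.
(F1): holds.
(F2): fails — Rux and Rux but not Rxx.
(F3): fails — Rw0w4 and Rw0w4 but not Rw4w4.
(F4): fails — Rux and Rux but not Rxx.
(F5): fails — Rtu and Rtu but not Ruu.
Valid on: (F1).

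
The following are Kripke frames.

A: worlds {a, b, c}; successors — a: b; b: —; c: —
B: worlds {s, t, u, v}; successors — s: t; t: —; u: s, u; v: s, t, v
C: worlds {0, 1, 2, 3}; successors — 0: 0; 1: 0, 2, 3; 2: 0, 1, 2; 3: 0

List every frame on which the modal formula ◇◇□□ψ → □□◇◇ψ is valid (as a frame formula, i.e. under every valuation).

This is the axiom for a generalized confluence (Geach) condition; its first-order frame correspondent is ∀x ∀y ∀z ((xR²y ∧ xR²z) → ∃w (yR²w ∧ zR²w)).
A: satisfies the condition.
B: fails — uR²s, uR²s but no w with sR²w and sR²w.
C: satisfies the condition.
Valid on: A, C.

A, C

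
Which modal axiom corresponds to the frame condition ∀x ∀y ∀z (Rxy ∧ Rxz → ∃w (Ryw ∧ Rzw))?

◇□p → □◇p

This is convergence; the standard corresponding axiom is .2: ◇□p → □◇p.
Suppose ◇□p→□◇p is valid. Take Rxy, Rxz and set V(p)={w : Ryw}. Then □p at y so ◇□p at x, so □◇p at x, so ◇p at z, giving w with Rzw and Ryw.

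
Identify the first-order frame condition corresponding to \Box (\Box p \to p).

shift-reflexivity

Suppose □(□p→p) is valid. Take Rxy and set V(p)={w : Ryw}. Then at y, □p holds; since □(□p→p) at x, □p→p at y, so p at y, i.e. Ryy.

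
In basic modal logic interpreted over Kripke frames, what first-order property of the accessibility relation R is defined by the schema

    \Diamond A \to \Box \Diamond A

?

Suppose ◇A→□◇A is valid. Take Rxy, Rxz and set V(A)={y}. Then ◇A at x, so □◇A at x, so ◇A at z, so some w with Rzw has A; w=y, i.e. Rzy. By symmetry of the argument, Ryz.
Conversely, any frame satisfying \forall x \forall y \forall z (Rxy \wedge Rxz \to Ryz) validates the schema.
So the correspondent is the Euclidean property.

the Euclidean property: \forall x \forall y \forall z (Rxy \wedge Rxz \to Ryz)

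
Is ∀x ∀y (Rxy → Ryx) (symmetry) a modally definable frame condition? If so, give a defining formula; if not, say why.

The condition is symmetry. A defining modal formula is q → □◇q.
Suppose q→□◇q is valid. Take Rxy and set V(q)={x}. Then q at x, so □◇q at x, so ◇q at y, so some z with Ryz has q; z=x, i.e. Ryx.

Yes — defined by q → □◇q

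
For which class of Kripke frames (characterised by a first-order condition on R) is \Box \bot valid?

□⊥ is valid iff no world has any successor (otherwise □⊥ fails at any world with one).
The converse is a direct semantic check.
Frame condition: \forall x \forall y \neg Rxy.

Emptiness of R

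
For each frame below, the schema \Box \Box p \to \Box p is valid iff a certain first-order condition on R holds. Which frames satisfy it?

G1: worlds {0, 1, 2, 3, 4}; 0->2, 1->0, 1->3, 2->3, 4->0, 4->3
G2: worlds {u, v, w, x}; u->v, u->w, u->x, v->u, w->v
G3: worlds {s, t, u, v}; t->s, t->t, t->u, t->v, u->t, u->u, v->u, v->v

G3

The schema corresponds to density: \forall x \forall y (Rxy \to \exists z (Rxz \wedge Rzy)).
G1: fails — R10 but no z with R1z and Rz0.
G2: fails — Ruw but no z with Ruz and Rzw.
G3: satisfies the condition.
Valid on: G3.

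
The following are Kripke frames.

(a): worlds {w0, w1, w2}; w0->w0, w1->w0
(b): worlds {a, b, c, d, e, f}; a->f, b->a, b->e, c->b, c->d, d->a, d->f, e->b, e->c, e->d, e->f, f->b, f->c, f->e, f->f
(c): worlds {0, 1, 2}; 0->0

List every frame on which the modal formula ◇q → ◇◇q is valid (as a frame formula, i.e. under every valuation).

(a), (c)

This is the axiom for a generalized confluence (Geach) condition; its first-order frame correspondent is ∀x ∀y (xRy → ∃w (y = w ∧ xR²w)).
(a): ✓.
(b): fails — bRa but no w with a=w and bR²w.
(c): ✓.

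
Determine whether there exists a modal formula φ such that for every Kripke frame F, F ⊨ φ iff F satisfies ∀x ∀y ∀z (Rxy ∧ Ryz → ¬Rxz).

Any modally definable frame class is closed under surjective bounded morphisms.
The 5-cycle (worlds w0,w1,w2,w3,w4 with w0→w1→w2→w3→w4→w0) is intransitive. Mapping every world to a single reflexive point • is a surjective bounded morphism; the reflexive point is not intransitive (R••∧R•• but R••).
So no modal formula (or set of formulas) defines exactly the intransitive frames.

No — not modally definable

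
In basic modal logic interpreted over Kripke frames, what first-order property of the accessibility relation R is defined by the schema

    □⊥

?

emptiness of R

□⊥ is valid iff no world has any successor (otherwise □⊥ fails at any world with one).
Conversely, on a frame with emptiness of R the schema holds at every world under every valuation.
So the correspondent is emptiness of R.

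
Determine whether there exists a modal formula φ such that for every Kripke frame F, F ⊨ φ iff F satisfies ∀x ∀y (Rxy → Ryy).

This is a Sahlqvist condition; the T□ axiom □(□r → r) defines it.
Suppose □(□r→r) is valid. Take Rxy and set V(r)={w : Ryw}. Then at y, □r holds; since □(□r→r) at x, □r→r at y, so r at y, i.e. Ryy.

Definable; □(□r → r) defines it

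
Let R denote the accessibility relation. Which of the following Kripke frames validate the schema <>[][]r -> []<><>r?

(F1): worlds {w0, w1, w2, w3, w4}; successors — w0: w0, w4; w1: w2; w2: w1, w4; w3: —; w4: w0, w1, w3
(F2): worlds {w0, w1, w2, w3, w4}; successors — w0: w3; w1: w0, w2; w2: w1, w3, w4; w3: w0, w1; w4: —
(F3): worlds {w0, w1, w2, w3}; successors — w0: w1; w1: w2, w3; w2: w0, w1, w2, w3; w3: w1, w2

This is the axiom for a generalized confluence (Geach) condition; its first-order frame correspondent is forall x forall y forall z ((xRy & xRz) -> exists w (y R^2 w & z R^2 w)).
(F1): fails — w4Rw0, w4Rw3 but no w with w0R²w and w3R²w.
(F2): fails — w2Rw1, w2Rw4 but no w with w1R²w and w4R²w.
(F3): condition met.
Valid on: (F3).

(F3)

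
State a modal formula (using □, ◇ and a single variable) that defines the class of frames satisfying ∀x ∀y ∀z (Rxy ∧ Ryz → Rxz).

□r → □□r

A defining formula is □r → □□r (the 4 axiom).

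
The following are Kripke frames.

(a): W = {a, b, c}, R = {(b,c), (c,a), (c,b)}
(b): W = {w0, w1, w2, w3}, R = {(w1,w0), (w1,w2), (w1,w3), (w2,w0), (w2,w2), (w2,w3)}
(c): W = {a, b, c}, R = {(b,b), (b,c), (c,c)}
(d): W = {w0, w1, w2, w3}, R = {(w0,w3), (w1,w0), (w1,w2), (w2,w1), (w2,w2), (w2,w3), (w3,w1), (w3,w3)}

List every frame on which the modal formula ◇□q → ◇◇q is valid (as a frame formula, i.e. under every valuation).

Frame correspondent (Sahlqvist): ∀x ∀y (xRy → ∃w (yRw ∧ xR²w)) — i.e. a generalized confluence (Geach) condition.
(a): fails — cRa but no w with aRw and cR²w.
(b): fails — w1Rw0 but no w with w0Rw and w1R²w.
(c): satisfies the condition.
(d): satisfies the condition.
Valid on: (c), (d).

(c), (d)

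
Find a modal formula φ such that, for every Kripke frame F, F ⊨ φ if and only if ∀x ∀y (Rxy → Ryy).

A defining formula is □(□ψ → ψ) (the T□ axiom).

□(□ψ → ψ)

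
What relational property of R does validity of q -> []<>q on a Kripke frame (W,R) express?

symmetry

Suppose q→□◇q is valid. Take Rxy and set V(q)={x}. Then q at x, so □◇q at x, so ◇q at y, so some z with Ryz has q; z=x, i.e. Ryx.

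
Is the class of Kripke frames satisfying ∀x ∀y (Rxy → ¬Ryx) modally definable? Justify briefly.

If a class were modally definable it would be closed under surjective bounded morphisms (Goldblatt–Thomason).
The 5-cycle (worlds s,t,u,v,w with s→t→u→v→w→s) is asymmetric. Mapping every world to a single reflexive point • is a surjective bounded morphism, and the reflexive point is not asymmetric (R•• but asymmetry requires ¬R••).
Hence asymmetry is not modally definable.

Not definable by any modal formula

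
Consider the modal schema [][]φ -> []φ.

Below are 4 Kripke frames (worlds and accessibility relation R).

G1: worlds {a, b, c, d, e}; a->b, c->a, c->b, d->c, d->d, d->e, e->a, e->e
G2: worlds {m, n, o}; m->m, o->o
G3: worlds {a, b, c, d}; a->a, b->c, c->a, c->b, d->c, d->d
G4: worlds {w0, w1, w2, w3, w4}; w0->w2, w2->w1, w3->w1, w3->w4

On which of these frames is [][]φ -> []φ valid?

The schema corresponds to density: forall x forall y (Rxy -> exists z (Rxz & Rzy)).
G1: fails — Rab but no z with Raz and Rzb.
G2: condition met.
G3: fails — Rbc but no z with Rbz and Rzc.
G4: fails — Rw0w2 but no z with Rw0z and Rzw2.

G2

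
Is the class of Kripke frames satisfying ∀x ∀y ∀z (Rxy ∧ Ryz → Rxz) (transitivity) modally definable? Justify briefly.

Yes: it is transitivity, defined by the 4 schema □q → □□q.

Yes, by □q → □□q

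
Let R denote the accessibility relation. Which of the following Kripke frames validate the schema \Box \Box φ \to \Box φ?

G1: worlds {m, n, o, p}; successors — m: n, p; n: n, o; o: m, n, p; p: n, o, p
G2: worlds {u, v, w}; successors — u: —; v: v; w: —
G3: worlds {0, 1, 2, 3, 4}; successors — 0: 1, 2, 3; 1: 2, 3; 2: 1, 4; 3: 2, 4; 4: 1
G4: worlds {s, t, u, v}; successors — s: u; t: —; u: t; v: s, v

This is the axiom for density; its first-order frame correspondent is \forall x \forall y (Rxy \to \exists z (Rxz \wedge Rzy)).
G1: fails — Rom but no z with Roz and Rzm.
G2: satisfies the condition.
G3: fails — R32 but no z with R3z and Rz2.
G4: fails — Rsu but no z with Rsz and Rzu.
Valid on: G2.

G2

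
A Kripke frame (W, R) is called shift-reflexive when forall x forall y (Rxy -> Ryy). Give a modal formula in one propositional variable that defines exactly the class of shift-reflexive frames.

The condition is shift-reflexivity. The T□ schema □(□q → q) defines it.
Suppose □(□q→q) is valid. Take Rxy and set V(q)={w : Ryw}. Then at y, □q holds; since □(□q→q) at x, □q→q at y, so q at y, i.e. Ryy.

□(□q → q)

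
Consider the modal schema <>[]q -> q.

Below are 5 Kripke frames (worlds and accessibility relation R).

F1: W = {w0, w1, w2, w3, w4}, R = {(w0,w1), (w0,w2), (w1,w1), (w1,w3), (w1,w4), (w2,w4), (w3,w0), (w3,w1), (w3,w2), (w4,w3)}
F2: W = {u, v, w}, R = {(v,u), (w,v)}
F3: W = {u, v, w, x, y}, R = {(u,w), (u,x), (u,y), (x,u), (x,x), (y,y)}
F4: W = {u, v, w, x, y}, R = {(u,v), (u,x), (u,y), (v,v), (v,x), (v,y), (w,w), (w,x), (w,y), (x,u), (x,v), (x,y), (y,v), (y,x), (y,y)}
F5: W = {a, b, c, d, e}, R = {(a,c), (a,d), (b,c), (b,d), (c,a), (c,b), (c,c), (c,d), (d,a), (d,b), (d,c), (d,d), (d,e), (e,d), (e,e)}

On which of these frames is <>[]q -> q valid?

Frame correspondent (Sahlqvist): forall x forall y (Rxy -> Ryx) — i.e. symmetry.
F1: fails — Rw2w4 but not Rw4w2.
F2: fails — Rvu but not Ruv.
F3: fails — Ruw but not Rwu.
F4: fails — Ruv but not Rvu.
F5: holds.

F5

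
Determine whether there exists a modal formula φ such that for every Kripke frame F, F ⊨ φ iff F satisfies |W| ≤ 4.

Not definable by any modal formula

Modal frame validity is preserved under disjoint unions.
Any modal formula valid on each of 5 disjoint one-world frames is valid on their disjoint union (validity is preserved under disjoint unions). Each one-world frame has |W|=1≤4, but the union has |W|=5.
So the class is not modally definable.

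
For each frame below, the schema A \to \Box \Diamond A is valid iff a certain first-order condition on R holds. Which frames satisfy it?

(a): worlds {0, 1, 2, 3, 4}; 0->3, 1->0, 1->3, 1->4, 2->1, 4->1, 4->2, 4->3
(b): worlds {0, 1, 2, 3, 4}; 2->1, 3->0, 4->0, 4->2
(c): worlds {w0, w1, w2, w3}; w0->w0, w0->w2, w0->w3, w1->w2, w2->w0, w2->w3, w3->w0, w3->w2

none

This is the axiom for symmetry; its first-order frame correspondent is \forall x \forall y (Rxy \to Ryx).
(a): fails — R10 but not R01.
(b): fails — R42 but not R24.
(c): fails — Rw1w2 but not Rw2w1.
Valid on no frame.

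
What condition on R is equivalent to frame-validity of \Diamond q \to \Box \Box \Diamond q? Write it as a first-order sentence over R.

This is a Sahlqvist (Geach-type) schema ◇^1□^0q → □^2◇^1q.
Minimal-valuation argument: fix x; take any y with xR^1y and any z with xR^2z. Set V(q) to the set of worlds R-reachable from y in exactly 0 steps. Then □^0q holds at y, so the antecedent holds at x; validity forces ◇^1q at z, giving a w with zR^1w and yR^0w.
First-order correspondent: \forall x \forall y \forall z ((xRy \wedge x R^2 z) \to \exists w (y = w \wedge zRw)).

\forall x \forall y \forall z ((xRy \wedge x R^2 z) \to \exists w (y = w \wedge zRw))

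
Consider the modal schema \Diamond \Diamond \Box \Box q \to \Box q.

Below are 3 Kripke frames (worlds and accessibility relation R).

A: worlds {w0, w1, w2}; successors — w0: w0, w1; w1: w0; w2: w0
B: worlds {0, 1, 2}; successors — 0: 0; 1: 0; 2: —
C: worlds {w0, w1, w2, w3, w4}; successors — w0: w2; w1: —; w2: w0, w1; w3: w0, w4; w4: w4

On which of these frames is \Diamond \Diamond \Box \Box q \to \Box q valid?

A, B

Frame correspondent (Sahlqvist): \forall x \forall y \forall z ((x R^2 y \wedge xRz) \to \exists w (y R^2 w \wedge z = w)) — i.e. a generalized confluence (Geach) condition.
A: satisfies the condition.
B: satisfies the condition.
C: fails — w0R²w0, w0Rw2 but no w with w0R²w and w2=w.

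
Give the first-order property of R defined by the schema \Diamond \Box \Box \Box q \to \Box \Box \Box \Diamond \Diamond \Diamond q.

This is a Sahlqvist (Geach-type) schema ◇^1□^3q → □^3◇^3q.
First-order correspondent: \forall x \forall y \forall z ((xRy \wedge x R^3 z) \to \exists w (y R^3 w \wedge z R^3 w)).

\forall x \forall y \forall z ((xRy \wedge x R^3 z) \to \exists w (y R^3 w \wedge z R^3 w))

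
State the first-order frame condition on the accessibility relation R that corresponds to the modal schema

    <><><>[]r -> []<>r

forall x forall y forall z ((x R^3 y & xRz) -> exists w (yRw & zRw))

This is a Sahlqvist (Geach-type) schema ◇^3□^1r → □^1◇^1r.
First-order correspondent: forall x forall y forall z ((x R^3 y & xRz) -> exists w (yRw & zRw)).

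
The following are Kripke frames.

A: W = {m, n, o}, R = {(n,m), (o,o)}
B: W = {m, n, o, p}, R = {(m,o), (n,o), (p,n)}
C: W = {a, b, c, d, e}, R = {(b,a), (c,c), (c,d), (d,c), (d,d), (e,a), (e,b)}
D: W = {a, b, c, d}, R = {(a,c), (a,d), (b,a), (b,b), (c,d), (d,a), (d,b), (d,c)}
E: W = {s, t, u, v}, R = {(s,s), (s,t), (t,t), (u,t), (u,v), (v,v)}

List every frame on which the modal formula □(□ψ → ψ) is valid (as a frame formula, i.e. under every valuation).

E

This is the axiom for shift-reflexivity; its first-order frame correspondent is ∀x ∀y (Rxy → Ryy).
A: fails — Rnm but not Rmm.
B: fails — Rno but not Roo.
C: fails — Reb but not Rbb.
D: fails — Rcd but not Rdd.
E: ✓.
Valid on: E.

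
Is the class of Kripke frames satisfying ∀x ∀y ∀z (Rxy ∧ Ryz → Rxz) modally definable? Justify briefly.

Yes — defined by □q → □□q

The condition is transitivity. A defining modal formula is □q → □□q.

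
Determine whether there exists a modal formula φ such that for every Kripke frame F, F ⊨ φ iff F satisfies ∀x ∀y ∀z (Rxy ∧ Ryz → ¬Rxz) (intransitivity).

Modal frame validity is preserved under surjective bounded morphisms.
The 7-cycle (worlds s,t,u,v,w,x,y with s→t→u→v→w→x→y→s) is intransitive. Mapping every world to a single reflexive point • is a surjective bounded morphism; the reflexive point is not intransitive (R••∧R•• but R••).
Hence intransitivity is not modally definable.

Not definable by any modal formula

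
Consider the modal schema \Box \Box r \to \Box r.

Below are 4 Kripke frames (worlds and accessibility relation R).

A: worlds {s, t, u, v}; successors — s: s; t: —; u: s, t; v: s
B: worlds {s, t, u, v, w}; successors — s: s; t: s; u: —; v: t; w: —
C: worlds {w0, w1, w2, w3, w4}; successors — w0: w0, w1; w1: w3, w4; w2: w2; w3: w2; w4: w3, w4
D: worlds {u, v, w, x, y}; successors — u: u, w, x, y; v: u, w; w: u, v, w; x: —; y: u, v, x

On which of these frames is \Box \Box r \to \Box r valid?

This is the axiom for density; its first-order frame correspondent is \forall x \forall y (Rxy \to \exists z (Rxz \wedge Rzy)).
A: fails — Rut but no z with Ruz and Rzt.
B: fails — Rvt but no z with Rvz and Rzt.
C: condition met.
D: fails — Ryv but no z with Ryz and Rzv.
Valid on: C.

C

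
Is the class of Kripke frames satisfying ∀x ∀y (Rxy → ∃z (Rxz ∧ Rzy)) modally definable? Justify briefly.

Yes: it is density, defined by the C4 schema □□p → □p.
Suppose □□p→□p is valid. Take Rxy and set V(p)={w : xR²w}. Then □□p at x, so □p at x, so p at y, i.e. ∃z(Rxz∧Rzy).

Definable; □□p → □p defines it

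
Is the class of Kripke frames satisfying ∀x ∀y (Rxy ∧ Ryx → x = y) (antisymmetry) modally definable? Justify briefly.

Any modally definable frame class is closed under surjective bounded morphisms.
The 8-cycle (worlds a,b,c,d,e,f,g,h with a→b→c→d→e→f→g→h→a) is antisymmetric. Sending even-indexed worlds to • and odd-indexed worlds to ∘ is a surjective bounded morphism onto the two-world frame with •↔∘, which is not antisymmetric.
So no modal formula (or set of formulas) defines exactly the antisymmetric frames.

No — not modally definable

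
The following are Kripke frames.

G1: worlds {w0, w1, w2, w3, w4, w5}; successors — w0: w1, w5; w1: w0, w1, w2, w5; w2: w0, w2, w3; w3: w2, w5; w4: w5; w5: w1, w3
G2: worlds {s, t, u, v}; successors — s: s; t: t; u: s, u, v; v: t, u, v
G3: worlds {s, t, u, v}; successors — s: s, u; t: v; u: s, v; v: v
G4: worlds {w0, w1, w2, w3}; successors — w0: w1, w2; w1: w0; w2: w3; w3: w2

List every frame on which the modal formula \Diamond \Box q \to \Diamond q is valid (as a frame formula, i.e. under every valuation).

Frame correspondent (Sahlqvist): \forall x \forall y (xRy \to \exists w (yRw \wedge xRw)) — i.e. a generalized confluence (Geach) condition.
G1: fails — w2Rw0 but no w with w0Rw and w2Rw.
G2: holds.
G3: holds.
G4: fails — w0Rw1 but no w with w1Rw and w0Rw.

G2, G3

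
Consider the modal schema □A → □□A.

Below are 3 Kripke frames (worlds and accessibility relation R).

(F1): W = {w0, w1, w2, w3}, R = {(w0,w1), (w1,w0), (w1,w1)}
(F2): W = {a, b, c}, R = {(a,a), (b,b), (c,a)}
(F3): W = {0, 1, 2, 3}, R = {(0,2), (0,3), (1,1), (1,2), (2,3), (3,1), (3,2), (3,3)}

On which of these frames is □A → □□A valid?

(F2)

This is the axiom for transitivity; its first-order frame correspondent is ∀x ∀y ∀z (Rxy ∧ Ryz → Rxz).
(F1): fails — Rw0w1 and Rw1w0 but not Rw0w0.
(F2): ✓.
(F3): fails — R12 and R23 but not R13.
Valid on: (F2).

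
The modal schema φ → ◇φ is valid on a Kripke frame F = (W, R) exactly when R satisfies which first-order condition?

reflexivity

This schema is equivalent to the T axiom □φ → φ.
It corresponds to reflexivity: ∀x Rxx.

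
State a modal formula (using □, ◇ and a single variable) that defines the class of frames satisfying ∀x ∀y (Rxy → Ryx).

This is symmetry; the standard corresponding axiom is B: q → □◇q.
Suppose q→□◇q is valid. Take Rxy and set V(q)={x}. Then q at x, so □◇q at x, so ◇q at y, so some z with Ryz has q; z=x, i.e. Ryx.

q → □◇q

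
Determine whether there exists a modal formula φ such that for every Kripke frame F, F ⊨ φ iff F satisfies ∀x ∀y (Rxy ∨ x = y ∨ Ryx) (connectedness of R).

Not definable by any modal formula

Any modally definable frame class is closed under disjoint unions.
Take 2 disjoint single-world reflexive frames: each is trivially connected, but their disjoint union has 2 worlds with no edge between distinct components, so it is not connected.
So the class is not modally definable.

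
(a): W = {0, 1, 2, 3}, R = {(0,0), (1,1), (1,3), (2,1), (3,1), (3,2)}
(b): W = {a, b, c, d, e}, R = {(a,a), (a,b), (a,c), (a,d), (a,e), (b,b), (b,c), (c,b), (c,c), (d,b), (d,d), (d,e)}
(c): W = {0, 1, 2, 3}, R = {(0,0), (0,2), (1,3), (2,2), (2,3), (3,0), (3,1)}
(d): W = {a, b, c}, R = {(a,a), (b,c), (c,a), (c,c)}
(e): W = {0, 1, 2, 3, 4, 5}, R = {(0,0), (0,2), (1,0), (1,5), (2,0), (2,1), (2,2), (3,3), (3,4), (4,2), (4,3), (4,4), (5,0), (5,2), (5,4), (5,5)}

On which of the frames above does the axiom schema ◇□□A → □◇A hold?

(a), (d)

Frame correspondent (Sahlqvist): ∀x ∀y ∀z ((xRy ∧ xRz) → ∃w (yR²w ∧ zRw)) — i.e. a generalized confluence (Geach) condition.
(a): satisfies the condition.
(b): fails — aRa, aRe but no w with aR²w and eRw.
(c): fails — 3R1, 3R1 but no w with 1R²w and 1Rw.
(d): satisfies the condition.
(e): fails — 4R2, 4R3 but no w with 2R²w and 3Rw.
Valid on: (a), (d).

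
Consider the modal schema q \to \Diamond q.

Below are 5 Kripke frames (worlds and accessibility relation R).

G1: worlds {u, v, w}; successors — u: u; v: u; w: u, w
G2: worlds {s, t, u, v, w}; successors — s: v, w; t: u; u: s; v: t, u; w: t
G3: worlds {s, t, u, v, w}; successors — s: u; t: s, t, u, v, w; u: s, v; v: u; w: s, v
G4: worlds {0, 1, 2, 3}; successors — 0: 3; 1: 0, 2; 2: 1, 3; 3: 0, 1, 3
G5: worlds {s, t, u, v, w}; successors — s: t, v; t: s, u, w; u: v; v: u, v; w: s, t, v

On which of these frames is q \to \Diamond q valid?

none

Frame correspondent (Sahlqvist): \forall x Rxx — i.e. reflexivity.
G1: fails — world v does not see itself.
G2: fails — world s does not see itself.
G3: fails — world s does not see itself.
G4: fails — world 0 does not see itself.
G5: fails — world s does not see itself.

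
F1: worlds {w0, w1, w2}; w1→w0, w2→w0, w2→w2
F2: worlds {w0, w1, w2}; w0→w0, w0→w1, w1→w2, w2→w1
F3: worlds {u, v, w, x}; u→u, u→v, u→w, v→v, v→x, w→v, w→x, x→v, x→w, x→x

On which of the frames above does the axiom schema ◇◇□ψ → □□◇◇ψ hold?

F3

The schema corresponds to a generalized confluence (Geach) condition: ∀x ∀y ∀z ((xR²y ∧ xR²z) → ∃w (yRw ∧ zR²w)).
F1: fails — w2R²w0, w2R²w0 but no w with w0Rw and w0R²w.
F2: fails — w0R²w0, w0R²w2 but no w with w0Rw and w2R²w.
F3: ✓.
Valid on: F3.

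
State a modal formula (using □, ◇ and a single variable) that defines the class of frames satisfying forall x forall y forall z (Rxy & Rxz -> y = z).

◇p → □p

The condition is partial functionality. The CD schema ◇p → □p defines it.
Suppose ◇p→□p is valid. Take Rxy, Rxz and set V(p)={y}. Then ◇p at x, so □p at x, so p at z, i.e. z=y.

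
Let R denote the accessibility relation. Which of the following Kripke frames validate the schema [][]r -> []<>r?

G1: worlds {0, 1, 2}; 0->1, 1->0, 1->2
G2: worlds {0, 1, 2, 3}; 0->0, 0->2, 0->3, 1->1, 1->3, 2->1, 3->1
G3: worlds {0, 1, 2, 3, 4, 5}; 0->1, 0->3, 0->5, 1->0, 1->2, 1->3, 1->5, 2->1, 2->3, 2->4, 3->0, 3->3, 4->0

Frame correspondent (Sahlqvist): forall x forall z (xRz -> exists w (x R^2 w & zRw)) — i.e. a generalized confluence (Geach) condition.
G1: fails — 1R2 but no w with 1R²w and 2Rw.
G2: satisfies the condition.
G3: fails — 0R5 but no w with 0R²w and 5Rw.
Valid on: G2.

G2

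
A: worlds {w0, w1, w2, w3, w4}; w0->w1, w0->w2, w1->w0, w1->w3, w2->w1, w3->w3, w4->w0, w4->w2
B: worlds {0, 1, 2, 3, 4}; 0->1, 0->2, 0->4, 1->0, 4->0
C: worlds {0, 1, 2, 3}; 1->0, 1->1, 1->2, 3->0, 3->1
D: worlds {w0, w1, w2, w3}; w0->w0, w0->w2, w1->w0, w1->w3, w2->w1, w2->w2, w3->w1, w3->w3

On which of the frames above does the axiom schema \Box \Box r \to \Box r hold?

This is the axiom for density; its first-order frame correspondent is \forall x \forall y (Rxy \to \exists z (Rxz \wedge Rzy)).
A: fails — Rw1w0 but no z with Rw1z and Rzw0.
B: fails — R10 but no z with R1z and Rz0.
C: ✓.
D: ✓.
Valid on: C, D.

C, D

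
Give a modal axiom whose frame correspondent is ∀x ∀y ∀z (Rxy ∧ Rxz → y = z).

A defining formula is ◇q → □q (the CD axiom).

◇q → □q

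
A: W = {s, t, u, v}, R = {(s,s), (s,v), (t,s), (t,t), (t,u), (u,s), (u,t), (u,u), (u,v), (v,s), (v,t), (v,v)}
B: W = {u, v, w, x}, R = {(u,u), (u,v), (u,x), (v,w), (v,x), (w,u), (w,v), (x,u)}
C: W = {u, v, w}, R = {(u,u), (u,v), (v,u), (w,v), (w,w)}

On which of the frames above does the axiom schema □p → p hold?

A

Frame correspondent (Sahlqvist): ∀x Rxx — i.e. reflexivity.
A: condition met.
B: fails — world v does not see itself.
C: fails — world v does not see itself.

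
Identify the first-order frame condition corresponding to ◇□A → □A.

Replacing A by ¬A and contraposing gives the equivalent schema ◇A → □◇A.
Suppose ◇A→□◇A is valid. Take Rxy, Rxz and set V(A)={y}. Then ◇A at x, so □◇A at x, so ◇A at z, so some w with Rzw has A; w=y, i.e. Rzy. By symmetry of the argument, Ryz.
The converse is a direct semantic check.
Frame condition: ∀x ∀y ∀z (Rxy ∧ Rxz → Ryz).

The Euclidean property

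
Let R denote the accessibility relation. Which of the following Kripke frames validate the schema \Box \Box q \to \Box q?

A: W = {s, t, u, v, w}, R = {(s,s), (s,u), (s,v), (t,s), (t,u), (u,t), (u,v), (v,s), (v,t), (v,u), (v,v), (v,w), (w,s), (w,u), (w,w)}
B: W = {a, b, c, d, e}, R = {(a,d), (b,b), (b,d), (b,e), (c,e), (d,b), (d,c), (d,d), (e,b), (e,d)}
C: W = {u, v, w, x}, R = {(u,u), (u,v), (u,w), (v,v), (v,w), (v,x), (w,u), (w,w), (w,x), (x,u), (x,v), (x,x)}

A, C

The schema corresponds to density: \forall x \forall y (Rxy \to \exists z (Rxz \wedge Rzy)).
A: satisfies the condition.
B: fails — Rce but no z with Rcz and Rze.
C: satisfies the condition.
Valid on: A, C.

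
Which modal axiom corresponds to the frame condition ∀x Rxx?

The condition is reflexivity. The T schema □p → p defines it.
Suppose □p→p is valid. At any x set V(p)={w : Rxw}. Then □p holds at x, so p holds at x, i.e. Rxx.

□p → p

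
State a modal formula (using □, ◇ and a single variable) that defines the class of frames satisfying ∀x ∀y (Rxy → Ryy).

The condition is shift-reflexivity. The T□ schema □(□r → r) defines it.
Suppose □(□r→r) is valid. Take Rxy and set V(r)={w : Ryw}. Then at y, □r holds; since □(□r→r) at x, □r→r at y, so r at y, i.e. Ryy.

□(□r → r)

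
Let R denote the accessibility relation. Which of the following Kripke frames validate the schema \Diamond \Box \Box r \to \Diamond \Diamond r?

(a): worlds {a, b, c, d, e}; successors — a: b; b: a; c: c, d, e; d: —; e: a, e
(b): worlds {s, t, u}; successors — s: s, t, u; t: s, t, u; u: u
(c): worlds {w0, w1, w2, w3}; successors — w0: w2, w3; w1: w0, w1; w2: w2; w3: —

Frame correspondent (Sahlqvist): \forall x \forall y (xRy \to \exists w (y R^2 w \wedge x R^2 w)) — i.e. a generalized confluence (Geach) condition.
(a): fails — aRb but no w with bR²w and aR²w.
(b): satisfies the condition.
(c): fails — w0Rw3 but no w with w3R²w and w0R²w.

(b)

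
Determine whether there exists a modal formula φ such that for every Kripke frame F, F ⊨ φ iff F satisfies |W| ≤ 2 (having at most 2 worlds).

If a class were modally definable it would be closed under disjoint unions (Goldblatt–Thomason).
Any modal formula valid on each of 3 disjoint one-world frames is valid on their disjoint union (validity is preserved under disjoint unions). Each one-world frame has |W|=1≤2, but the union has |W|=3.
So no modal formula (or set of formulas) defines exactly the |W|≤2 frames.

No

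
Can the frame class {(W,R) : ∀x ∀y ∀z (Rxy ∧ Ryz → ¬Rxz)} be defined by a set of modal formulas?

If a class were modally definable it would be closed under surjective bounded morphisms (Goldblatt–Thomason).
The 5-cycle (worlds 0,1,2,3,4 with 0→1→2→3→4→0) is intransitive. Mapping every world to a single reflexive point • is a surjective bounded morphism; the reflexive point is not intransitive (R••∧R•• but R••).
So the class is not modally definable.

No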